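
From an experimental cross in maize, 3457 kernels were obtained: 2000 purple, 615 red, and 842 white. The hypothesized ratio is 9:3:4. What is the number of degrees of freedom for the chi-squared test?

A goodness-of-fit test with 3 phenotype classes has df = 3 − 1 = 2.

2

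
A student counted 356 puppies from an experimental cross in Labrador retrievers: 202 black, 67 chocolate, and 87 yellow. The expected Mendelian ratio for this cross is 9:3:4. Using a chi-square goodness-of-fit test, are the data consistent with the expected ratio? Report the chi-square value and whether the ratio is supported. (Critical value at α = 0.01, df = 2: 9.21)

Total ratio parts = 16. Expected numbers out of 356:
  black: 356 × 9/16 = 200.25
  chocolate: 356 × 3/16 = 66.75
  yellow: 356 × 4/16 = 89
χ² = Σ (O − E)² / E
  black: (202 − 200.25)² / 200.25 = 0.0153
  chocolate: (67 − 66.75)² / 66.75 = 0.0009
  yellow: (87 − 89)² / 89 = 0.0449
χ² = 0.0153 + 0.0009 + 0.0449 = 0.0611 ≈ 0.061
Degrees of freedom = 3 − 1 = 2; critical value at α = 0.01 is 9.21.
Since 0.061 < 9.21, we fail to reject the null hypothesis — the data are consistent with the 9:3:4 ratio.

0.061; consistent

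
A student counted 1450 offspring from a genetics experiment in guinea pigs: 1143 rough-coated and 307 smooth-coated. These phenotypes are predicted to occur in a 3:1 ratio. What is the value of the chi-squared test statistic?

Under the 3:1 hypothesis (Σ ratio = 4, N = 1450):
  rough-coated: 1450 × 3/4 = 1087.5
  smooth-coated: 1450 × 1/4 = 362.5
χ² = Σ (O − E)² / E
  rough-coated: (1143 − 1087.5)² / 1087.5 = 2.8324
  smooth-coated: (307 − 362.5)² / 362.5 = 8.4972
χ² = 2.8324 + 8.4972 = 11.3296 ≈ 11.330

11.330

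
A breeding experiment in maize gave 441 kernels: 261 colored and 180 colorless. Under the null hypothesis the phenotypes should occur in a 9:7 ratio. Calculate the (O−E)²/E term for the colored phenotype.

Expected counts for N = 441 under a 9:7 ratio (total parts = 16):
  colored: 441 × 9/16 = 248.0625
  colorless: 441 × 7/16 = 192.9375
Contribution of colored: (261 − 248.0625)² / 248.0625 = 0.6747

0.675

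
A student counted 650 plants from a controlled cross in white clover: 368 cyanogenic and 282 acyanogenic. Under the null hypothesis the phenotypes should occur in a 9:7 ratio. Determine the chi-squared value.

0.035

The 9:7 ratio has 16 parts, so with N = 650 the expected counts are:
  cyanogenic: 650 × 9/16 = 365.625
  acyanogenic: 650 × 7/16 = 284.375
χ² = Σ (O − E)² / E
  cyanogenic: (368 − 365.625)² / 365.625 = 0.0154
  acyanogenic: (282 − 284.375)² / 284.375 = 0.0198
χ² = 0.0154 + 0.0198 = 0.0352 ≈ 0.035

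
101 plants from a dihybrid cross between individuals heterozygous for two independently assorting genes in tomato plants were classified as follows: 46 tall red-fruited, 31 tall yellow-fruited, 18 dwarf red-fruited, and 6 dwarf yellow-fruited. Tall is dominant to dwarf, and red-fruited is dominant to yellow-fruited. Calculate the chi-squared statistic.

A dihybrid F₂ with independent assortment and complete dominance at both loci gives a 9:3:3:1 phenotypic ratio.
The 9:3:3:1 ratio has 16 parts, so with N = 101 the expected counts are:
  tall red-fruited: 101 × 9/16 = 56.8125
  tall yellow-fruited: 101 × 3/16 = 18.9375
  dwarf red-fruited: 101 × 3/16 = 18.9375
  dwarf yellow-fruited: 101 × 1/16 = 6.3125
χ² = Σ (O − E)² / E
  tall red-fruited: (46 − 56.8125)² / 56.8125 = 2.0578
  tall yellow-fruited: (31 − 18.9375)² / 18.9375 = 7.6834
  dwarf red-fruited: (18 − 18.9375)² / 18.9375 = 0.0464
  dwarf yellow-fruited: (6 − 6.3125)² / 6.3125 = 0.0155
χ² = 2.0578 + 7.6834 + 0.0464 + 0.0155 = 9.8031 ≈ 9.803

9.803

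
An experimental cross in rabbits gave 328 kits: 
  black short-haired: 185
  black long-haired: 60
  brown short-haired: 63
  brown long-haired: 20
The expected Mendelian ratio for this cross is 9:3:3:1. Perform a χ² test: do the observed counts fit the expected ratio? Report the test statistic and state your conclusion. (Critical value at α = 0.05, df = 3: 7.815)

0.087; consistent

Under the 9:3:3:1 hypothesis (Σ ratio = 16, N = 328):
  black short-haired: 328 × 9/16 = 184.5
  black long-haired: 328 × 3/16 = 61.5
  brown short-haired: 328 × 3/16 = 61.5
  brown long-haired: 328 × 1/16 = 20.5
χ² = Σ (O − E)² / E
  black short-haired: (185 − 184.5)² / 184.5 = 0.0014
  black long-haired: (60 − 61.5)² / 61.5 = 0.0366
  brown short-haired: (63 − 61.5)² / 61.5 = 0.0366
  brown long-haired: (20 − 20.5)² / 20.5 = 0.0122
χ² = 0.0014 + 0.0366 + 0.0366 + 0.0122 = 0.0868 ≈ 0.087
Degrees of freedom = 4 − 1 = 3; critical value at α = 0.05 is 7.815.
Since 0.087 < 7.815, we fail to reject the null hypothesis — the data are consistent with the 9:3:3:1 ratio.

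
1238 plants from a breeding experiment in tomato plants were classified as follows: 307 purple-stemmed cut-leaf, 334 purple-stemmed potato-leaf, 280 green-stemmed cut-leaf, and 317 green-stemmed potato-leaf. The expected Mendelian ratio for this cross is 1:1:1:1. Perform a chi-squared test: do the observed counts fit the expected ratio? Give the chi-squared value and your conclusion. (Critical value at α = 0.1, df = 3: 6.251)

Expected counts for N = 1238 under a 1:1:1:1 ratio (total parts = 4):
  purple-stemmed cut-leaf: 1238 × 1/4 = 309.5
  purple-stemmed potato-leaf: 1238 × 1/4 = 309.5
  green-stemmed cut-leaf: 1238 × 1/4 = 309.5
  green-stemmed potato-leaf: 1238 × 1/4 = 309.5
χ² = Σ (O − E)² / E
  purple-stemmed cut-leaf: (307 − 309.5)² / 309.5 = 0.0202
  purple-stemmed potato-leaf: (334 − 309.5)² / 309.5 = 1.9394
  green-stemmed cut-leaf: (280 − 309.5)² / 309.5 = 2.8118
  green-stemmed potato-leaf: (317 − 309.5)² / 309.5 = 0.1817
χ² = 0.0202 + 1.9394 + 2.8118 + 0.1817 = 4.9531 ≈ 4.953
Degrees of freedom = 4 − 1 = 3; critical value at α = 0.1 is 6.251.
Since 4.953 < 6.251, we fail to reject the null hypothesis — the data are consistent with the 1:1:1:1 ratio.

4.953; consistent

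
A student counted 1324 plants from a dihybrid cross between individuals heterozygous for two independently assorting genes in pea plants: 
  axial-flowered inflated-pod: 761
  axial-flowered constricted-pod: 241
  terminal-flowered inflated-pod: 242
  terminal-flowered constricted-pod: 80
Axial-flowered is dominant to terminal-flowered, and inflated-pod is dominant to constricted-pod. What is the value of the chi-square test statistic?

A dihybrid F₂ with independent assortment and complete dominance at both loci gives a 9:3:3:1 phenotypic ratio.
The 9:3:3:1 ratio has 16 parts, so with N = 1324 the expected counts are:
  axial-flowered inflated-pod: 1324 × 9/16 = 744.75
  axial-flowered constricted-pod: 1324 × 3/16 = 248.25
  terminal-flowered inflated-pod: 1324 × 3/16 = 248.25
  terminal-flowered constricted-pod: 1324 × 1/16 = 82.75
χ² = Σ (O − E)² / E
  axial-flowered inflated-pod: (761 − 744.75)² / 744.75 = 0.3546
  axial-flowered constricted-pod: (241 − 248.25)² / 248.25 = 0.2117
  terminal-flowered inflated-pod: (242 − 248.25)² / 248.25 = 0.1574
  terminal-flowered constricted-pod: (80 − 82.75)² / 82.75 = 0.0914
χ² = 0.3546 + 0.2117 + 0.1574 + 0.0914 = 0.8151 ≈ 0.815

0.815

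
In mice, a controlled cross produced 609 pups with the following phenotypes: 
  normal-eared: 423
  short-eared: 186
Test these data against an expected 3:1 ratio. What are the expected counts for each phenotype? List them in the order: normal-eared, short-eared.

The 3:1 ratio has 4 parts, so with N = 609 the expected counts are:
  normal-eared: 609 × 3/4 = 456.75
  short-eared: 609 × 1/4 = 152.25

456.75, 152.25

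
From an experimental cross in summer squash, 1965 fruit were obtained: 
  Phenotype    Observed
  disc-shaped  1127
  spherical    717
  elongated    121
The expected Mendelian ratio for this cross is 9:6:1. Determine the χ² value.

0.988

Under the 9:6:1 hypothesis (Σ ratio = 16, N = 1965):
  disc-shaped: 1965 × 9/16 = 1105.3125
  spherical: 1965 × 6/16 = 736.875
  elongated: 1965 × 1/16 = 122.8125
χ² = Σ (O − E)² / E
  disc-shaped: (1127 − 1105.3125)² / 1105.3125 = 0.4255
  spherical: (717 − 736.875)² / 736.875 = 0.5361
  elongated: (121 − 122.8125)² / 122.8125 = 0.0267
χ² = 0.4255 + 0.5361 + 0.0267 = 0.9883 ≈ 0.988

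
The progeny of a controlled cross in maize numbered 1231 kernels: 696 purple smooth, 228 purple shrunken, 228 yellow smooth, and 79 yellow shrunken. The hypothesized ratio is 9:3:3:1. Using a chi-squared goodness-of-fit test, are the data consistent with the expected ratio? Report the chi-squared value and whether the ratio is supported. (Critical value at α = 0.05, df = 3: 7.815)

0.142; consistent

Total ratio parts = 16. Expected numbers out of 1231:
  purple smooth: 1231 × 9/16 = 692.4375
  purple shrunken: 1231 × 3/16 = 230.8125
  yellow smooth: 1231 × 3/16 = 230.8125
  yellow shrunken: 1231 × 1/16 = 76.9375
χ² = Σ (O − E)² / E
  purple smooth: (696 − 692.4375)² / 692.4375 = 0.0183
  purple shrunken: (228 − 230.8125)² / 230.8125 = 0.0343
  yellow smooth: (228 − 230.8125)² / 230.8125 = 0.0343
  yellow shrunken: (79 − 76.9375)² / 76.9375 = 0.0553
χ² = 0.0183 + 0.0343 + 0.0343 + 0.0553 = 0.1422 ≈ 0.142
Degrees of freedom = 4 − 1 = 3; critical value at α = 0.05 is 7.815.
Since 0.142 < 7.815, we fail to reject the null hypothesis — the data are consistent with the 9:3:3:1 ratio.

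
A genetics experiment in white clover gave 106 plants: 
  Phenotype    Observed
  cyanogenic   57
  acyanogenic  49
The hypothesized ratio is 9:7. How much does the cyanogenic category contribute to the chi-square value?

0.116

Expected counts for N = 106 under a 9:7 ratio (total parts = 16):
  cyanogenic: 106 × 9/16 = 59.625
  acyanogenic: 106 × 7/16 = 46.375
Contribution of cyanogenic: (57 − 59.625)² / 59.625 = 0.1156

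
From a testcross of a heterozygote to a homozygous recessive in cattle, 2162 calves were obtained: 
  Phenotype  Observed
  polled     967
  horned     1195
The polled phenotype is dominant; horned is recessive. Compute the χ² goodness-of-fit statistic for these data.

A testcross of a heterozygote (Aa × aa) gives a 1:1 phenotypic ratio.
Under the 1:1 hypothesis (Σ ratio = 2, N = 2162):
  polled: 2162 × 1/2 = 1081
  horned: 2162 × 1/2 = 1081
χ² = Σ (O − E)² / E
  polled: (967 − 1081)² / 1081 = 12.0222
  horned: (1195 − 1081)² / 1081 = 12.0222
χ² = 12.0222 + 12.0222 = 24.0444 ≈ 24.044

24.044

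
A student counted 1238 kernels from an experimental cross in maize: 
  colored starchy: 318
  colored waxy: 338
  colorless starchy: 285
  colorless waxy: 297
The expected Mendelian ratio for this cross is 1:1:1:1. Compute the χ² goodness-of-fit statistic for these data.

Total ratio parts = 4. Expected numbers out of 1238:
  colored starchy: 1238 × 1/4 = 309.5
  colored waxy: 1238 × 1/4 = 309.5
  colorless starchy: 1238 × 1/4 = 309.5
  colorless waxy: 1238 × 1/4 = 309.5
χ² = Σ (O − E)² / E
  colored starchy: (318 − 309.5)² / 309.5 = 0.2334
  colored waxy: (338 − 309.5)² / 309.5 = 2.6244
  colorless starchy: (285 − 309.5)² / 309.5 = 1.9394
  colorless waxy: (297 − 309.5)² / 309.5 = 0.5048
χ² = 0.2334 + 2.6244 + 1.9394 + 0.5048 = 5.302

5.302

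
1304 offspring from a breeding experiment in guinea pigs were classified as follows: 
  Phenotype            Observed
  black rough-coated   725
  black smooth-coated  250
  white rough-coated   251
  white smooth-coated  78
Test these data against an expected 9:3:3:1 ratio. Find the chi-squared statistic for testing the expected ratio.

Expected counts for N = 1304 under a 9:3:3:1 ratio (total parts = 16):
  black rough-coated: 1304 × 9/16 = 733.5
  black smooth-coated: 1304 × 3/16 = 244.5
  white rough-coated: 1304 × 3/16 = 244.5
  white smooth-coated: 1304 × 1/16 = 81.5
χ² = Σ (O − E)² / E
  black rough-coated: (725 − 733.5)² / 733.5 = 0.0985
  black smooth-coated: (250 − 244.5)² / 244.5 = 0.1237
  white rough-coated: (251 − 244.5)² / 244.5 = 0.1728
  white smooth-coated: (78 − 81.5)² / 81.5 = 0.1503
χ² = 0.0985 + 0.1237 + 0.1728 + 0.1503 = 0.5453 ≈ 0.545

0.545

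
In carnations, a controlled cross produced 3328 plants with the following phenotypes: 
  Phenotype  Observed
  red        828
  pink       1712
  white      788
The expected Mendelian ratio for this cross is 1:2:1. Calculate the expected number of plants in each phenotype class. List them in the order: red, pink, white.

832, 1664, 832

Total ratio parts = 4. Expected numbers out of 3328:
  red: 3328 × 1/4 = 832
  pink: 3328 × 2/4 = 1664
  white: 3328 × 1/4 = 832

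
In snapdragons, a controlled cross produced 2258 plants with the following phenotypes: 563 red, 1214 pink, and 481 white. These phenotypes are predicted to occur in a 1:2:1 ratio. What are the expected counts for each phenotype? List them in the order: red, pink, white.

The 1:2:1 ratio has 4 parts, so with N = 2258 the expected counts are:
  red: 2258 × 1/4 = 564.5
  pink: 2258 × 2/4 = 1129
  white: 2258 × 1/4 = 564.5

564.5, 1129, 564.5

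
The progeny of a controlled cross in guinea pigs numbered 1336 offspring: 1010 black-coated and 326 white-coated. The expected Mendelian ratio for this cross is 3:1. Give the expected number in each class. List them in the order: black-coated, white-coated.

The 3:1 ratio has 4 parts, so with N = 1336 the expected counts are:
  black-coated: 1336 × 3/4 = 1002
  white-coated: 1336 × 1/4 = 334

1002, 334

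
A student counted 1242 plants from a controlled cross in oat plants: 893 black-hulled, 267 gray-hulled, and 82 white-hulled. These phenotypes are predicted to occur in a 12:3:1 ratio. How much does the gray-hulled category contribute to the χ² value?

Total ratio parts = 16. Expected numbers out of 1242:
  black-hulled: 1242 × 12/16 = 931.5
  gray-hulled: 1242 × 3/16 = 232.875
  white-hulled: 1242 × 1/16 = 77.625
Contribution of gray-hulled: (267 − 232.875)² / 232.875 = 5.0006

5.001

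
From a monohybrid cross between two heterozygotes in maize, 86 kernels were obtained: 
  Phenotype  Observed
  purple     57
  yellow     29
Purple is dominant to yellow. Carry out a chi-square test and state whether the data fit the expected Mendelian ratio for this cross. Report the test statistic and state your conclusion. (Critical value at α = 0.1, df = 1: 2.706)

For a monohybrid cross between heterozygotes with complete dominance, the expected phenotypic ratio is 3:1.
Expected counts for N = 86 under a 3:1 ratio (total parts = 4):
  purple: 86 × 3/4 = 64.5
  yellow: 86 × 1/4 = 21.5
χ² = Σ (O − E)² / E
  purple: (57 − 64.5)² / 64.5 = 0.8721
  yellow: (29 − 21.5)² / 21.5 = 2.6163
χ² = 0.8721 + 2.6163 = 3.4884 ≈ 3.488
Degrees of freedom = 2 − 1 = 1; critical value at α = 0.1 is 2.706.
Since 3.488 > 2.706, we reject the null hypothesis — the data do not fit the 3:1 ratio.

3.488; not consistent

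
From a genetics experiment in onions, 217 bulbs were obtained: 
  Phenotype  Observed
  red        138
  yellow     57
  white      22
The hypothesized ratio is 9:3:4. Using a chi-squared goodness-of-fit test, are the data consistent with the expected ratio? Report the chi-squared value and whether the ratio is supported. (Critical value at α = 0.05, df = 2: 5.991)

Under the 9:3:4 hypothesis (Σ ratio = 16, N = 217):
  red: 217 × 9/16 = 122.0625
  yellow: 217 × 3/16 = 40.6875
  white: 217 × 4/16 = 54.25
χ² = Σ (O − E)² / E
  red: (138 − 122.0625)² / 122.0625 = 2.0809
  yellow: (57 − 40.6875)² / 40.6875 = 6.5400
  white: (22 − 54.25)² / 54.25 = 19.1717
χ² = 2.0809 + 6.5400 + 19.1717 = 27.7926 ≈ 27.793
Degrees of freedom = 3 − 1 = 2; critical value at α = 0.05 is 5.991.
Since 27.793 > 5.991, we reject the null hypothesis — the data do not fit the 9:3:4 ratio.

27.793; not consistent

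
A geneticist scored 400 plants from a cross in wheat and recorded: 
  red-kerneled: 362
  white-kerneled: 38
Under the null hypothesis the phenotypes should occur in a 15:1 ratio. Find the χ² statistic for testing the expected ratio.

Under the 15:1 hypothesis (Σ ratio = 16, N = 400):
  red-kerneled: 400 × 15/16 = 375
  white-kerneled: 400 × 1/16 = 25
χ² = Σ (O − E)² / E
  red-kerneled: (362 − 375)² / 375 = 0.4507
  white-kerneled: (38 − 25)² / 25 = 6.7600
χ² = 0.4507 + 6.7600 = 7.2107 ≈ 7.211

7.211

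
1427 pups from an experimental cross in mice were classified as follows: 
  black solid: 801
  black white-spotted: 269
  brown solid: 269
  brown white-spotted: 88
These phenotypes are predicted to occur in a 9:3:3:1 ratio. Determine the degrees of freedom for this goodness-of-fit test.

A goodness-of-fit test with 4 phenotype classes has df = 4 − 1 = 3.

3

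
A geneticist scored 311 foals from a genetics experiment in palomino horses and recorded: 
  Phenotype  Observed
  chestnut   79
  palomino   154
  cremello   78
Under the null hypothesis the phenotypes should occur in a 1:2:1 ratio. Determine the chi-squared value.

0.035

The 1:2:1 ratio has 4 parts, so with N = 311 the expected counts are:
  chestnut: 311 × 1/4 = 77.75
  palomino: 311 × 2/4 = 155.5
  cremello: 311 × 1/4 = 77.75
χ² = Σ (O − E)² / E
  chestnut: (79 − 77.75)² / 77.75 = 0.0201
  palomino: (154 − 155.5)² / 155.5 = 0.0145
  cremello: (78 − 77.75)² / 77.75 = 0.0008
χ² = 0.0201 + 0.0145 + 0.0008 = 0.0354 ≈ 0.035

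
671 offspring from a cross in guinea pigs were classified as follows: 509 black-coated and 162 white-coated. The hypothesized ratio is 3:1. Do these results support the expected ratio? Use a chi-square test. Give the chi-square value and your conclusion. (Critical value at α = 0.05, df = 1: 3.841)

0.263; consistent

Total ratio parts = 4. Expected numbers out of 671:
  black-coated: 671 × 3/4 = 503.25
  white-coated: 671 × 1/4 = 167.75
χ² = Σ (O − E)² / E
  black-coated: (509 − 503.25)² / 503.25 = 0.0657
  white-coated: (162 − 167.75)² / 167.75 = 0.1971
χ² = 0.0657 + 0.1971 = 0.2628 ≈ 0.263
Degrees of freedom = 2 − 1 = 1; critical value at α = 0.05 is 3.841.
Since 0.263 < 3.841, we fail to reject the null hypothesis — the data are consistent with the 3:1 ratio.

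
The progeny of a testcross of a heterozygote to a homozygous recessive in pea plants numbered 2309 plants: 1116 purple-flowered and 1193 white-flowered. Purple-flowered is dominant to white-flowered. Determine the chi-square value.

A testcross of a heterozygote (Aa × aa) gives a 1:1 phenotypic ratio.
Total ratio parts = 2. Expected numbers out of 2309:
  purple-flowered: 2309 × 1/2 = 1154.5
  white-flowered: 2309 × 1/2 = 1154.5
χ² = Σ (O − E)² / E
  purple-flowered: (1116 − 1154.5)² / 1154.5 = 1.2839
  white-flowered: (1193 − 1154.5)² / 1154.5 = 1.2839
χ² = 1.2839 + 1.2839 = 2.5678 ≈ 2.568

2.568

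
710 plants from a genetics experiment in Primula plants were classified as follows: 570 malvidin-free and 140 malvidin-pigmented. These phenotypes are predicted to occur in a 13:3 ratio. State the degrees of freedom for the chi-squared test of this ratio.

A goodness-of-fit test with 2 phenotype classes has df = 2 − 1 = 1.

1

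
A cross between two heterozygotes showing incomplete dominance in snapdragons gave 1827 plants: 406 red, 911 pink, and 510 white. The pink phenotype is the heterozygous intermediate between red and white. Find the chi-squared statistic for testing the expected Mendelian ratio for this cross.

With incomplete dominance, a heterozygote × heterozygote cross gives a 1:2:1 phenotypic ratio.
Expected counts for N = 1827 under a 1:2:1 ratio (total parts = 4):
  red: 1827 × 1/4 = 456.75
  pink: 1827 × 2/4 = 913.5
  white: 1827 × 1/4 = 456.75
χ² = Σ (O − E)² / E
  red: (406 − 456.75)² / 456.75 = 5.6389
  pink: (911 − 913.5)² / 913.5 = 0.0068
  white: (510 − 456.75)² / 456.75 = 6.2081
χ² = 5.6389 + 0.0068 + 6.2081 = 11.8538 ≈ 11.854

11.854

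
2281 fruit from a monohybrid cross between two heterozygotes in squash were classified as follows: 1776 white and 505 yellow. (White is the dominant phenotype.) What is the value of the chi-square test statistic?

9.955

For a monohybrid cross between heterozygotes with complete dominance, the expected phenotypic ratio is 3:1.
Expected counts for N = 2281 under a 3:1 ratio (total parts = 4):
  white: 2281 × 3/4 = 1710.75
  yellow: 2281 × 1/4 = 570.25
χ² = Σ (O − E)² / E
  white: (1776 − 1710.75)² / 1710.75 = 2.4887
  yellow: (505 − 570.25)² / 570.25 = 7.4661
χ² = 2.4887 + 7.4661 = 9.9548 ≈ 9.955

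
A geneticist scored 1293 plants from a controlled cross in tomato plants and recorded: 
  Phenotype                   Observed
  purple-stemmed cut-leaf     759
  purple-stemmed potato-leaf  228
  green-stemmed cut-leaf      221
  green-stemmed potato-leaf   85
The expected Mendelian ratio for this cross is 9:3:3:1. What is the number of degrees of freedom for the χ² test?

3

A goodness-of-fit test with 4 phenotype classes has df = 4 − 1 = 3.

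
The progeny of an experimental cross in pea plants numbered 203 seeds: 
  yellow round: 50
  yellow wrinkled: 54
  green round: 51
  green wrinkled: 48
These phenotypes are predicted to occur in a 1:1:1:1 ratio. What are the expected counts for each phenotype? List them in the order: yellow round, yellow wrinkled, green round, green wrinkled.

50.75, 50.75, 50.75, 50.75

Total ratio parts = 4. Expected numbers out of 203:
  yellow round: 203 × 1/4 = 50.75
  yellow wrinkled: 203 × 1/4 = 50.75
  green round: 203 × 1/4 = 50.75
  green wrinkled: 203 × 1/4 = 50.75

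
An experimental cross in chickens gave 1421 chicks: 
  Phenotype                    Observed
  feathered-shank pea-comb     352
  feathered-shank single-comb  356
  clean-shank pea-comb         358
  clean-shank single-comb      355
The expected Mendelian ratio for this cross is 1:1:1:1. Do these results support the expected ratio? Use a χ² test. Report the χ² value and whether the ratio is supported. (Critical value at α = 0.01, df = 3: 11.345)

0.053; consistent

Under the 1:1:1:1 hypothesis (Σ ratio = 4, N = 1421):
  feathered-shank pea-comb: 1421 × 1/4 = 355.25
  feathered-shank single-comb: 1421 × 1/4 = 355.25
  clean-shank pea-comb: 1421 × 1/4 = 355.25
  clean-shank single-comb: 1421 × 1/4 = 355.25
χ² = Σ (O − E)² / E
  feathered-shank pea-comb: (352 − 355.25)² / 355.25 = 0.0297
  feathered-shank single-comb: (356 − 355.25)² / 355.25 = 0.0016
  clean-shank pea-comb: (358 − 355.25)² / 355.25 = 0.0213
  clean-shank single-comb: (355 − 355.25)² / 355.25 = 0.0002
χ² = 0.0297 + 0.0016 + 0.0213 + 0.0002 = 0.0528 ≈ 0.053
Degrees of freedom = 4 − 1 = 3; critical value at α = 0.01 is 11.345.
Since 0.053 < 11.345, we fail to reject the null hypothesis — the data are consistent with the 1:1:1:1 ratio.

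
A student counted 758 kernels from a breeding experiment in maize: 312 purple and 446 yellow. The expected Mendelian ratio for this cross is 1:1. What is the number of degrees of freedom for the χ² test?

A goodness-of-fit test with 2 phenotype classes has df = 2 − 1 = 1.

1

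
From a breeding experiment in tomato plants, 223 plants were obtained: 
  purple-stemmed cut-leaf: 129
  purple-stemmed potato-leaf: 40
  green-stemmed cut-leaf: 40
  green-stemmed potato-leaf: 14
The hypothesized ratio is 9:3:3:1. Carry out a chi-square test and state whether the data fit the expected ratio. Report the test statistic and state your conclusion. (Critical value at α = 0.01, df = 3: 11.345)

Expected counts for N = 223 under a 9:3:3:1 ratio (total parts = 16):
  purple-stemmed cut-leaf: 223 × 9/16 = 125.4375
  purple-stemmed potato-leaf: 223 × 3/16 = 41.8125
  green-stemmed cut-leaf: 223 × 3/16 = 41.8125
  green-stemmed potato-leaf: 223 × 1/16 = 13.9375
χ² = Σ (O − E)² / E
  purple-stemmed cut-leaf: (129 − 125.4375)² / 125.4375 = 0.1012
  purple-stemmed potato-leaf: (40 − 41.8125)² / 41.8125 = 0.0786
  green-stemmed cut-leaf: (40 − 41.8125)² / 41.8125 = 0.0786
  green-stemmed potato-leaf: (14 − 13.9375)² / 13.9375 = 0.0003
χ² = 0.1012 + 0.0786 + 0.0786 + 0.0003 = 0.2587 ≈ 0.259
Degrees of freedom = 4 − 1 = 3; critical value at α = 0.01 is 11.345.
Since 0.259 < 11.345, we fail to reject the null hypothesis — the data are consistent with the 9:3:3:1 ratio.

0.259; consistent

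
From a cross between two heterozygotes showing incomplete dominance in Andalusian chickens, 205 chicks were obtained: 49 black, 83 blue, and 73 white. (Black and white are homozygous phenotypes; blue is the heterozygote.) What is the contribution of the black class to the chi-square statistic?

With incomplete dominance, a heterozygote × heterozygote cross gives a 1:2:1 phenotypic ratio.
Total ratio parts = 4. Expected numbers out of 205:
  black: 205 × 1/4 = 51.25
  blue: 205 × 2/4 = 102.5
  white: 205 × 1/4 = 51.25
Contribution of black: (49 − 51.25)² / 51.25 = 0.0988

0.099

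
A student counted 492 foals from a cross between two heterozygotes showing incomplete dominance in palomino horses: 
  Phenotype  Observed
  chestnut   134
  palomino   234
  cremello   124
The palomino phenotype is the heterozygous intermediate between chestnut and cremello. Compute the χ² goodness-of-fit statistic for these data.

With incomplete dominance, a heterozygote × heterozygote cross gives a 1:2:1 phenotypic ratio.
Expected counts for N = 492 under a 1:2:1 ratio (total parts = 4):
  chestnut: 492 × 1/4 = 123
  palomino: 492 × 2/4 = 246
  cremello: 492 × 1/4 = 123
χ² = Σ (O − E)² / E
  chestnut: (134 − 123)² / 123 = 0.9837
  palomino: (234 − 246)² / 246 = 0.5854
  cremello: (124 − 123)² / 123 = 0.0081
χ² = 0.9837 + 0.5854 + 0.0081 = 1.5772 ≈ 1.577

1.577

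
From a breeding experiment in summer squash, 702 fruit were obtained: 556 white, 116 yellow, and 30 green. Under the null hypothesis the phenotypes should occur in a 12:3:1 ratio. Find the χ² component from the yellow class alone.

1.855

Expected counts for N = 702 under a 12:3:1 ratio (total parts = 16):
  white: 702 × 12/16 = 526.5
  yellow: 702 × 3/16 = 131.625
  green: 702 × 1/16 = 43.875
Contribution of yellow: (116 − 131.625)² / 131.625 = 1.8548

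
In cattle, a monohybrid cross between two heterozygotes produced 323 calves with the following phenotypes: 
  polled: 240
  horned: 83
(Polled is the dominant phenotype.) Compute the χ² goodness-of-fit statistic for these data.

0.084

For a monohybrid cross between heterozygotes with complete dominance, the expected phenotypic ratio is 3:1.
Expected counts for N = 323 under a 3:1 ratio (total parts = 4):
  polled: 323 × 3/4 = 242.25
  horned: 323 × 1/4 = 80.75
χ² = Σ (O − E)² / E
  polled: (240 − 242.25)² / 242.25 = 0.0209
  horned: (83 − 80.75)² / 80.75 = 0.0627
χ² = 0.0209 + 0.0627 = 0.0836 ≈ 0.084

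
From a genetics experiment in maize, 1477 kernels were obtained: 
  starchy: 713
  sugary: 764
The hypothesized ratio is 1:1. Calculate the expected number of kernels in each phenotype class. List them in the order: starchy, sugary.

738.5, 738.5

Expected counts for N = 1477 under a 1:1 ratio (total parts = 2):
  starchy: 1477 × 1/2 = 738.5
  sugary: 1477 × 1/2 = 738.5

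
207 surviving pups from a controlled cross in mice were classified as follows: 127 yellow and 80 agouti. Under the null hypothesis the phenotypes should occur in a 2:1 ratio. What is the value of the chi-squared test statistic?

Expected counts for N = 207 under a 2:1 ratio (total parts = 3):
  yellow: 207 × 2/3 = 138
  agouti: 207 × 1/3 = 69
χ² = Σ (O − E)² / E
  yellow: (127 − 138)² / 138 = 0.8768
  agouti: (80 − 69)² / 69 = 1.7536
χ² = 0.8768 + 1.7536 = 2.6304 ≈ 2.630

2.630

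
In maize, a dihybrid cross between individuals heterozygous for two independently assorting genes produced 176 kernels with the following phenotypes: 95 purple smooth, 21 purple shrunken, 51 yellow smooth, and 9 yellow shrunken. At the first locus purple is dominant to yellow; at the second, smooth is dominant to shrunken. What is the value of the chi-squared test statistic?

A dihybrid F₂ with independent assortment and complete dominance at both loci gives a 9:3:3:1 phenotypic ratio.
Under the 9:3:3:1 hypothesis (Σ ratio = 16, N = 176):
  purple smooth: 176 × 9/16 = 99
  purple shrunken: 176 × 3/16 = 33
  yellow smooth: 176 × 3/16 = 33
  yellow shrunken: 176 × 1/16 = 11
χ² = Σ (O − E)² / E
  purple smooth: (95 − 99)² / 99 = 0.1616
  purple shrunken: (21 − 33)² / 33 = 4.3636
  yellow smooth: (51 − 33)² / 33 = 9.8182
  yellow shrunken: (9 − 11)² / 11 = 0.3636
χ² = 0.1616 + 4.3636 + 9.8182 + 0.3636 = 14.707

14.707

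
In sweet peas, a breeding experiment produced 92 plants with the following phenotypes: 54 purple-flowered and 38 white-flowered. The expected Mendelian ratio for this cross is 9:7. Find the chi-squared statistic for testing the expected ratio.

The 9:7 ratio has 16 parts, so with N = 92 the expected counts are:
  purple-flowered: 92 × 9/16 = 51.75
  white-flowered: 92 × 7/16 = 40.25
χ² = Σ (O − E)² / E
  purple-flowered: (54 − 51.75)² / 51.75 = 0.0978
  white-flowered: (38 − 40.25)² / 40.25 = 0.1258
χ² = 0.0978 + 0.1258 = 0.2236 ≈ 0.224

0.224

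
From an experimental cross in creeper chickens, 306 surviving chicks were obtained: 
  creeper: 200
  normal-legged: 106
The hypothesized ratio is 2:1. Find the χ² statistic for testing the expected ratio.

0.235

Expected counts for N = 306 under a 2:1 ratio (total parts = 3):
  creeper: 306 × 2/3 = 204
  normal-legged: 306 × 1/3 = 102
χ² = Σ (O − E)² / E
  creeper: (200 − 204)² / 204 = 0.0784
  normal-legged: (106 − 102)² / 102 = 0.1569
χ² = 0.0784 + 0.1569 = 0.2353 ≈ 0.235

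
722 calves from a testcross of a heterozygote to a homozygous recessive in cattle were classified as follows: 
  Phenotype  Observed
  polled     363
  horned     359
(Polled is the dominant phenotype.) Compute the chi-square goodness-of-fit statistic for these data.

A testcross of a heterozygote (Aa × aa) gives a 1:1 phenotypic ratio.
Expected counts for N = 722 under a 1:1 ratio (total parts = 2):
  polled: 722 × 1/2 = 361
  horned: 722 × 1/2 = 361
χ² = Σ (O − E)² / E
  polled: (363 − 361)² / 361 = 0.0111
  horned: (359 − 361)² / 361 = 0.0111
χ² = 0.0111 + 0.0111 = 0.0222 ≈ 0.022

0.022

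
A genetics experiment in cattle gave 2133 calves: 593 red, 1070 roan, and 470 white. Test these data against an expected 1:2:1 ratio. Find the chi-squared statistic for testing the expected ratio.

Expected counts for N = 2133 under a 1:2:1 ratio (total parts = 4):
  red: 2133 × 1/4 = 533.25
  roan: 2133 × 2/4 = 1066.5
  white: 2133 × 1/4 = 533.25
χ² = Σ (O − E)² / E
  red: (593 − 533.25)² / 533.25 = 6.6949
  roan: (1070 − 1066.5)² / 1066.5 = 0.0115
  white: (470 − 533.25)² / 533.25 = 7.5022
χ² = 6.6949 + 0.0115 + 7.5022 = 14.2086 ≈ 14.209

14.209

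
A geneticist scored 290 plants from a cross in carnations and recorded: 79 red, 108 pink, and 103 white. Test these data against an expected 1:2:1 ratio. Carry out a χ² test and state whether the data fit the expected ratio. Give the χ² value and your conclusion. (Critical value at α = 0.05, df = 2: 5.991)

22.855; not consistent

Expected counts for N = 290 under a 1:2:1 ratio (total parts = 4):
  red: 290 × 1/4 = 72.5
  pink: 290 × 2/4 = 145
  white: 290 × 1/4 = 72.5
χ² = Σ (O − E)² / E
  red: (79 − 72.5)² / 72.5 = 0.5828
  pink: (108 − 145)² / 145 = 9.4414
  white: (103 − 72.5)² / 72.5 = 12.8310
χ² = 0.5828 + 9.4414 + 12.8310 = 22.8552 ≈ 22.855
Degrees of freedom = 3 − 1 = 2; critical value at α = 0.05 is 5.991.
Since 22.855 > 5.991, we reject the null hypothesis — the data do not fit the 1:2:1 ratio.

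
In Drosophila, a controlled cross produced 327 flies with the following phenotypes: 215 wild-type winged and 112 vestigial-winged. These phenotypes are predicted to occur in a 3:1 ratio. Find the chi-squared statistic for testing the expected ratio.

14.925

Total ratio parts = 4. Expected numbers out of 327:
  wild-type winged: 327 × 3/4 = 245.25
  vestigial-winged: 327 × 1/4 = 81.75
χ² = Σ (O − E)² / E
  wild-type winged: (215 − 245.25)² / 245.25 = 3.7311
  vestigial-winged: (112 − 81.75)² / 81.75 = 11.1934
χ² = 3.7311 + 11.1934 = 14.9245 ≈ 14.925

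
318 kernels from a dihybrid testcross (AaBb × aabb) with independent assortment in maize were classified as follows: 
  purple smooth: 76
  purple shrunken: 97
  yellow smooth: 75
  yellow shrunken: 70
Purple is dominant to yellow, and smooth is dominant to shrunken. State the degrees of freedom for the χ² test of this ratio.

A dihybrid testcross with independent assortment gives a 1:1:1:1 ratio.
A goodness-of-fit test with 4 phenotype classes has df = 4 − 1 = 3.

3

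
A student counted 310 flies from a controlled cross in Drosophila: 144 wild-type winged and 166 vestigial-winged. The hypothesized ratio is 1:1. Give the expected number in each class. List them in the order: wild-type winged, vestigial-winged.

155, 155

The 1:1 ratio has 2 parts, so with N = 310 the expected counts are:
  wild-type winged: 310 × 1/2 = 155
  vestigial-winged: 310 × 1/2 = 155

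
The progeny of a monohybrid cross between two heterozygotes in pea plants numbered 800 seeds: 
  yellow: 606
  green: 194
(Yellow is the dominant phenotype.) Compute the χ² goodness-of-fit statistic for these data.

0.240

For a monohybrid cross between heterozygotes with complete dominance, the expected phenotypic ratio is 3:1.
The 3:1 ratio has 4 parts, so with N = 800 the expected counts are:
  yellow: 800 × 3/4 = 600
  green: 800 × 1/4 = 200
χ² = Σ (O − E)² / E
  yellow: (606 − 600)² / 600 = 0.0600
  green: (194 − 200)² / 200 = 0.1800
χ² = 0.0600 + 0.1800 = 0.240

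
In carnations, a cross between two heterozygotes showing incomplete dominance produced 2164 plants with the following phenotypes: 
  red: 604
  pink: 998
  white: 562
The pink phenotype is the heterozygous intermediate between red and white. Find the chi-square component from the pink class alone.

6.521

With incomplete dominance, a heterozygote × heterozygote cross gives a 1:2:1 phenotypic ratio.
The 1:2:1 ratio has 4 parts, so with N = 2164 the expected counts are:
  red: 2164 × 1/4 = 541
  pink: 2164 × 2/4 = 1082
  white: 2164 × 1/4 = 541
Contribution of pink: (998 − 1082)² / 1082 = 6.5213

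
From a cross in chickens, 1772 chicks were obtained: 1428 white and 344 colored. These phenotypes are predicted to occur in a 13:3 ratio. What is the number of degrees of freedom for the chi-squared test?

A goodness-of-fit test with 2 phenotype classes has df = 2 − 1 = 1.

1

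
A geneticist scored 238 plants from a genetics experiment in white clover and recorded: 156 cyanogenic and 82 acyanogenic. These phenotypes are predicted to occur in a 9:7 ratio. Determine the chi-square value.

Expected counts for N = 238 under a 9:7 ratio (total parts = 16):
  cyanogenic: 238 × 9/16 = 133.875
  acyanogenic: 238 × 7/16 = 104.125
χ² = Σ (O − E)² / E
  cyanogenic: (156 − 133.875)² / 133.875 = 3.6565
  acyanogenic: (82 − 104.125)² / 104.125 = 4.7012
χ² = 3.6565 + 4.7012 = 8.3577 ≈ 8.358

8.358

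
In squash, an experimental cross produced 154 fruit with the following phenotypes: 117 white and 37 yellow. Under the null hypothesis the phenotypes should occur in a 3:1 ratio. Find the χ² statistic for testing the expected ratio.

Total ratio parts = 4. Expected numbers out of 154:
  white: 154 × 3/4 = 115.5
  yellow: 154 × 1/4 = 38.5
χ² = Σ (O − E)² / E
  white: (117 − 115.5)² / 115.5 = 0.0195
  yellow: (37 − 38.5)² / 38.5 = 0.0584
χ² = 0.0195 + 0.0584 = 0.0779 ≈ 0.078

0.078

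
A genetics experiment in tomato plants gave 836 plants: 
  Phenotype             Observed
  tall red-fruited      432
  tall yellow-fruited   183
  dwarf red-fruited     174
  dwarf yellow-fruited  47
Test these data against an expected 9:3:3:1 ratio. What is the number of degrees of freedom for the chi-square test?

A goodness-of-fit test with 4 phenotype classes has df = 4 − 1 = 3.

3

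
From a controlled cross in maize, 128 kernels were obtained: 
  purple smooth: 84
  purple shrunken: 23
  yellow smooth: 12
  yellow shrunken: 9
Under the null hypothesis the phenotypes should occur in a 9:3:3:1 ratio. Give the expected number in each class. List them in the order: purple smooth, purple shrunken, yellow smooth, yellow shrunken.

Total ratio parts = 16. Expected numbers out of 128:
  purple smooth: 128 × 9/16 = 72
  purple shrunken: 128 × 3/16 = 24
  yellow smooth: 128 × 3/16 = 24
  yellow shrunken: 128 × 1/16 = 8

72, 24, 24, 8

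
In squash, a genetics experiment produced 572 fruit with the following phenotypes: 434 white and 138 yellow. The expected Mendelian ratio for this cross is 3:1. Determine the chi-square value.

0.233

The 3:1 ratio has 4 parts, so with N = 572 the expected counts are:
  white: 572 × 3/4 = 429
  yellow: 572 × 1/4 = 143
χ² = Σ (O − E)² / E
  white: (434 − 429)² / 429 = 0.0583
  yellow: (138 − 143)² / 143 = 0.1748
χ² = 0.0583 + 0.1748 = 0.2331 ≈ 0.233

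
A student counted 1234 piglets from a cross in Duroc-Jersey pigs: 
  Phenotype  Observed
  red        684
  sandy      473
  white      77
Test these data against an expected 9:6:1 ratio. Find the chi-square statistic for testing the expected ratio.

Total ratio parts = 16. Expected numbers out of 1234:
  red: 1234 × 9/16 = 694.125
  sandy: 1234 × 6/16 = 462.75
  white: 1234 × 1/16 = 77.125
χ² = Σ (O − E)² / E
  red: (684 − 694.125)² / 694.125 = 0.1477
  sandy: (473 − 462.75)² / 462.75 = 0.2270
  white: (77 − 77.125)² / 77.125 = 0.0002
χ² = 0.1477 + 0.2270 + 0.0002 = 0.3749 ≈ 0.375

0.375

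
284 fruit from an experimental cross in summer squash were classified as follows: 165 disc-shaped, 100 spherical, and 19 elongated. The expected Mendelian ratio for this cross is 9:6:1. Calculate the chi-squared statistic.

Expected counts for N = 284 under a 9:6:1 ratio (total parts = 16):
  disc-shaped: 284 × 9/16 = 159.75
  spherical: 284 × 6/16 = 106.5
  elongated: 284 × 1/16 = 17.75
χ² = Σ (O − E)² / E
  disc-shaped: (165 − 159.75)² / 159.75 = 0.1725
  spherical: (100 − 106.5)² / 106.5 = 0.3967
  elongated: (19 − 17.75)² / 17.75 = 0.0880
χ² = 0.1725 + 0.3967 + 0.0880 = 0.6572 ≈ 0.657

0.657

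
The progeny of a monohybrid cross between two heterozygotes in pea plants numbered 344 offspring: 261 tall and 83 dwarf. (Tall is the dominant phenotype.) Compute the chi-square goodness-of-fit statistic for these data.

For a monohybrid cross between heterozygotes with complete dominance, the expected phenotypic ratio is 3:1.
Expected counts for N = 344 under a 3:1 ratio (total parts = 4):
  tall: 344 × 3/4 = 258
  dwarf: 344 × 1/4 = 86
χ² = Σ (O − E)² / E
  tall: (261 − 258)² / 258 = 0.0349
  dwarf: (83 − 86)² / 86 = 0.1047
χ² = 0.0349 + 0.1047 = 0.1396 ≈ 0.140

0.140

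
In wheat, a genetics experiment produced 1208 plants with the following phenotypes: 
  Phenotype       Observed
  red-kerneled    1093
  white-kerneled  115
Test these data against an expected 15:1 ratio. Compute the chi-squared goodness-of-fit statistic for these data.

22.043

Expected counts for N = 1208 under a 15:1 ratio (total parts = 16):
  red-kerneled: 1208 × 15/16 = 1132.5
  white-kerneled: 1208 × 1/16 = 75.5
χ² = Σ (O − E)² / E
  red-kerneled: (1093 − 1132.5)² / 1132.5 = 1.3777
  white-kerneled: (115 − 75.5)² / 75.5 = 20.6656
χ² = 1.3777 + 20.6656 = 22.0433 ≈ 22.043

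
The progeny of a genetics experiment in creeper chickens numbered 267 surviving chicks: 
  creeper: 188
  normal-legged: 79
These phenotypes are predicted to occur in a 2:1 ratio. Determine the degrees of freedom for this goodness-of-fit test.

1

A goodness-of-fit test with 2 phenotype classes has df = 2 − 1 = 1.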